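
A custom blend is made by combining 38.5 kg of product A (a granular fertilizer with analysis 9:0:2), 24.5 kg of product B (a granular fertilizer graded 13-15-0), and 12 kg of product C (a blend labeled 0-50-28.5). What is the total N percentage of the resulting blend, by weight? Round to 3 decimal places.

8.867% N

Total mass = 38.5 + 24.5 + 12 = 75 kg.
N mass = 9%×38.5 + 13%×24.5 + 0%×12 = 6.65 kg.
% N = 6.65 / 75 = 8.86667%.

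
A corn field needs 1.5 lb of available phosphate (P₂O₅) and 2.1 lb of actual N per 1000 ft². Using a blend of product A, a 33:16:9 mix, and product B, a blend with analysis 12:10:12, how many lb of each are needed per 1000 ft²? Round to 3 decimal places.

2.174 lb product A, 11.522 lb product B

With a, b = lb per 1000 ft² of product A and product B:
P₂O₅: 0.16·a + 0.1·b = 1.5
N: 0.33·a + 0.12·b = 2.1
From row1: a = (1.5 − 0.1·b) / 0.16.
Into row2: 0.33·(1.5 − 0.1·b)/0.16 + 0.12·b = 2.1 → b = 11.5217, a = 2.17391.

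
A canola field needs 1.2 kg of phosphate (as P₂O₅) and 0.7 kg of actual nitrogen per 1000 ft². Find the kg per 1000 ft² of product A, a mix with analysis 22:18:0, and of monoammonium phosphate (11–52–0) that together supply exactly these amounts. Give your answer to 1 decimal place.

2.5 kg product A, 1.5 kg monoammonium phosphate

Let a = kg of product A, b = kg of monoammonium phosphate (per 1000 ft²).
P₂O₅: 0.18·a + 0.52·b = 1.2
N: 0.22·a + 0.11·b = 0.7
Eliminate a: (row1) − 0.18/0.22·(row2) → 0.43·b = 0.627273, so b = 1.45877.
Back-substitute: a = (1.2 − 0.52·1.45877) / 0.18 = 2.45243.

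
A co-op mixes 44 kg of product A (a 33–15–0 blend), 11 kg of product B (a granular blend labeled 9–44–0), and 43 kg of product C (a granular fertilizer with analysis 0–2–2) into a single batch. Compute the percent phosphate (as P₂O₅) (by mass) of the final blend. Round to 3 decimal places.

Total mass = 44 + 11 + 43 = 98 kg.
P₂O₅ mass = 15%×44 + 44%×11 + 2%×43 = 12.3 kg.
% P₂O₅ = 12.3 / 98 = 12.55102%.

12.551% P₂O₅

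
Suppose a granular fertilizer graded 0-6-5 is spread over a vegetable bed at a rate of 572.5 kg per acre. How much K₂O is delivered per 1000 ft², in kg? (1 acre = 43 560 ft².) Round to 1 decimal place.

K₂O per acre = 572.5 × 5% = 28.625 kg.
Convert to per 1000 ft²: 28.625 × 0.0229568 = 0.65714 kg.

0.7 kg K₂O per thousand sq ft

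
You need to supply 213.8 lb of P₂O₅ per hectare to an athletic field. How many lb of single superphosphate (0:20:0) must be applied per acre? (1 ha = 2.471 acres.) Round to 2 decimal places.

Product per hectare = 213.8 / 20% = 1069 lb.
Convert to per acre: 1069 × 0.404694 = 432.618 lb.

432.62 lb of product per acre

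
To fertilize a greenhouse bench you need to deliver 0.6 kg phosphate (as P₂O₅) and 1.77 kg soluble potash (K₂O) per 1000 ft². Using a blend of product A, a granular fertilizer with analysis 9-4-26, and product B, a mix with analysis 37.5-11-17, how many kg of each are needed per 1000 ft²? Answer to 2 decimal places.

4.25 kg product A, 3.91 kg product B

Per-1000 ft² balance (a = product A, b = product B):
P₂O₅: 0.04·a + 0.11·b = 0.6
K₂O: 0.26·a + 0.17·b = 1.77
Eliminate a: (row1) − 0.04/0.26·(row2) → 0.0838462·b = 0.327692, so b = 3.90826.
Back-substitute: a = (0.6 − 0.11·3.90826) / 0.04 = 4.25229.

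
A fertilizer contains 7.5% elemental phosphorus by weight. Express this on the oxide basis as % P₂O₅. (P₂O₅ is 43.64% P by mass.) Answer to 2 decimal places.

%P₂O₅ = 7.5 / 0.4364 = 17.1861%.

17.19% P₂O₅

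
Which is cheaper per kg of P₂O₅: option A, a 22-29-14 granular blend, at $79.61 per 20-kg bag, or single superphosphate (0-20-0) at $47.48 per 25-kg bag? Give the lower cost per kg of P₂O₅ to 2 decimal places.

$9.50 per kg P₂O₅ (single superphosphate)

option A: P₂O₅ per bag = 20 × 29% = 5.8 kg; cost = 79.61 / 5.8 = $13.7259/kg P₂O₅.
single superphosphate: P₂O₅ per bag = 25 × 20% = 5 kg; cost = 47.48 / 5 = $9.4960/kg P₂O₅.
single superphosphate is cheaper.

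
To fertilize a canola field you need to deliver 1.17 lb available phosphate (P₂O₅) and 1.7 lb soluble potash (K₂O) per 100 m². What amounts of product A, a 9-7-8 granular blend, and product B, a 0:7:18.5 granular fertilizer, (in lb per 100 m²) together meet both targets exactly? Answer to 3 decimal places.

13.259 lb product A, 3.456 lb product B

Let a = lb of product A, b = lb of product B (per 100 m²).
P₂O₅: 0.07·a + 0.07·b = 1.17
K₂O: 0.08·a + 0.185·b = 1.7
Eliminate b: (row1) − 0.07/0.185·(row2) → 0.0397297·a = 0.526757, so a = 13.2585.
Then b = (1.7 − 0.08·13.2585) / 0.185 = 3.45578.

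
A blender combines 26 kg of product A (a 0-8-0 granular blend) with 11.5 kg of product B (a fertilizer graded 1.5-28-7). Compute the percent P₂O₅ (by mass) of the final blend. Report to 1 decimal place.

Total mass = 26 + 11.5 = 37.5 kg.
P₂O₅ mass = 8%×26 + 28%×11.5 = 5.3 kg.
% P₂O₅ = 5.3 / 37.5 = 14.1333%.

14.1% P₂O₅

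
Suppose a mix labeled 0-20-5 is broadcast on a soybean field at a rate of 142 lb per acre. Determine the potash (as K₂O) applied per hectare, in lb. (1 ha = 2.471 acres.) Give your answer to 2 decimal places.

K₂O per acre = 142 × 5% = 7.1 lb.
Convert to per hectare: 7.1 × 2.471 = 17.5441 lb.

17.54 lb K₂O per hectare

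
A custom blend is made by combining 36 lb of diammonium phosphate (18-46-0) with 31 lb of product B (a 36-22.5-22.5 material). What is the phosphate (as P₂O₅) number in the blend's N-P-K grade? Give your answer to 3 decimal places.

35.127% P₂O₅

Total mass = 36 + 31 = 67 lb.
P₂O₅ mass = 46%×36 + 22.5%×31 = 23.535 lb.
% P₂O₅ = 23.535 / 67 = 35.1269%.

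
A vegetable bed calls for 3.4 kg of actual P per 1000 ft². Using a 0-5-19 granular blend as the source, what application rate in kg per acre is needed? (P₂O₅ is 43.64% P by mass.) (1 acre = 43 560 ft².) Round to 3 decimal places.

6787.534 kg of product per acre

As P₂O₅: 3.4 / 0.4364 = 7.79102 kg per 1000 ft².
Product per 1000 ft² = 7.79102 / 5% = 155.82 kg.
Convert to per acre: 155.82 × 43.56 = 6787.5344 kg.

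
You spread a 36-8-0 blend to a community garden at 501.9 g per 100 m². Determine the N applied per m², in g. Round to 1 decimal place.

1.8 g N per sq m

nitrogen per 100 m² = 501.9 × 36% = 180.684 g.
Convert to per m²: 180.684 × 0.01 = 1.80684 g.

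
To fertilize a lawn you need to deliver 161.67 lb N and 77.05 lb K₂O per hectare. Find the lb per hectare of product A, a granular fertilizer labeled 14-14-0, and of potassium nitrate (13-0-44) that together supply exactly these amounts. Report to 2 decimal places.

992.18 lb product A, 175.11 lb potassium nitrate

Per-hectare balance (a = product A, b = potassium nitrate):
N: 0.14·a + 0.13·b = 161.67
K₂O: 0·a + 0.44·b = 77.05
Solving simultaneously: a = 992.1802, b = 175.114.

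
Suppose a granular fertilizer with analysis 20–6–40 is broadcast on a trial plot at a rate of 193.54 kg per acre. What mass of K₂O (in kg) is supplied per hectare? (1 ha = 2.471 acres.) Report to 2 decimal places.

191.29 kg K₂O per hectare

K₂O per acre = 193.54 × 40% = 77.416 kg.
Convert to per hectare: 77.416 × 2.471 = 191.2949 kg.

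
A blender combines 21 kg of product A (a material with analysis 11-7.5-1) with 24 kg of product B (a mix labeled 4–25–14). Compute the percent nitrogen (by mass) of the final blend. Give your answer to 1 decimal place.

7.3% N

Total mass = 21 + 24 = 45 kg.
N mass = 11%×21 + 4%×24 = 3.27 kg.
% N = 3.27 / 45 = 7.26667%.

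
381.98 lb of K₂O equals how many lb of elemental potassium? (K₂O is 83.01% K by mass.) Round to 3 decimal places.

K = 381.98 × 0.8301 = 317.0816 lb.

317.082 lb K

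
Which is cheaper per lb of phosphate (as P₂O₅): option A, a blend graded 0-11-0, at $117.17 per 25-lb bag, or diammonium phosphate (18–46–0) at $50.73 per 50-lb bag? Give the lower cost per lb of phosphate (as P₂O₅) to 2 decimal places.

$2.21 per lb P₂O₅ (diammonium phosphate)

option A: P₂O₅ per bag = 25 × 11% = 2.75 lb; cost = 117.17 / 2.75 = $42.6073/lb P₂O₅.
diammonium phosphate: P₂O₅ per bag = 50 × 46% = 23 lb; cost = 50.73 / 23 = $2.2057/lb P₂O₅.
diammonium phosphate is cheaper.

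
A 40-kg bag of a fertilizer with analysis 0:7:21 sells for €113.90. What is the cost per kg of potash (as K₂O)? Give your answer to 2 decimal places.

K₂O in bag = 40 × 21% = 8.4 kg.
Cost per kg K₂O = €113.90 / 8.4 = €13.5595.

€13.56 per kg K₂O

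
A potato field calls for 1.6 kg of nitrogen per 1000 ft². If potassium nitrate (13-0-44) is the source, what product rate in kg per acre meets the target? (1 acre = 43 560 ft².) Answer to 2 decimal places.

536.12 kg of product per acre

Product per 1000 ft² = 1.6 / 13% = 12.3077 kg.
Convert to per acre: 12.3077 × 43.56 = 536.123 kg.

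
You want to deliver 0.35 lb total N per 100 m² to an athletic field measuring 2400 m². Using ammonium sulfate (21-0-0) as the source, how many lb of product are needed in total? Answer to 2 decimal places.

40.00 lb

Product per 100 m² = 0.35 / 21% = 1.66667 lb.
Total product = 1.66667 × 2400 / 100 = 40 lb.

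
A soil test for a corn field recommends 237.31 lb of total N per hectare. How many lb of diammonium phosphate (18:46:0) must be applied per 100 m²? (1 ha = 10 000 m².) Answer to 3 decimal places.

13.184 lb of product per hundred sq m

Product per hectare = 237.31 / 18% = 1318.39 lb.
Convert to per 100 m²: 1318.39 × 0.01 = 13.1839 lb.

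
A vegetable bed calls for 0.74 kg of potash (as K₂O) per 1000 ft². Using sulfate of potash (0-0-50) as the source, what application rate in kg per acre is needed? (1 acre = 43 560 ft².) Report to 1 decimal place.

Product per 1000 ft² = 0.74 / 50% = 1.48 kg.
Convert to per acre: 1.48 × 43.56 = 64.4688 kg.

64.5 kg of product per acre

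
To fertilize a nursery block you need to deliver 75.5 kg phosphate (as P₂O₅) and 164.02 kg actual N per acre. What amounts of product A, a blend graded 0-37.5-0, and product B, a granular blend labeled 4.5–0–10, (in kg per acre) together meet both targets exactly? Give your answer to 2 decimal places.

With a, b = kg per acre of product A and product B:
P₂O₅: 0.375·a + 0·b = 75.5
N: 0·a + 0.045·b = 164.02
Solving simultaneously: a = 201.333, b = 3644.889.

201.33 kg product A, 3644.89 kg product B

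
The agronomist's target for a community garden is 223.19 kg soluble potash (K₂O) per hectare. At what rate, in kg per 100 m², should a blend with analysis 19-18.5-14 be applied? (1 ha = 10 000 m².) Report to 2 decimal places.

Product per hectare = 223.19 / 14% = 1594.21 kg.
Convert to per 100 m²: 1594.21 × 0.01 = 15.9421 kg.

15.94 kg of product per hundred sq m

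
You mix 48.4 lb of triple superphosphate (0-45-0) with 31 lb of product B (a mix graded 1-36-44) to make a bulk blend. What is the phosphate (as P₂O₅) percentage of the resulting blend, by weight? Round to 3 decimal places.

41.486% P₂O₅

Total mass = 48.4 + 31 = 79.4 lb.
P₂O₅ mass = 45%×48.4 + 36%×31 = 32.94 lb.
% P₂O₅ = 32.94 / 79.4 = 41.4861%.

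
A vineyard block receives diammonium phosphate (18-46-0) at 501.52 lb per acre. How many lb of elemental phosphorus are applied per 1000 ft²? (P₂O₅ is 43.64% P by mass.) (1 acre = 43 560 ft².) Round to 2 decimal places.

2.31 lb P per thousand sq ft

P₂O₅ per acre = 501.52 × 46% = 230.699 lb.
Elemental P = 230.699 × 0.4364 = 100.677 lb per acre.
Convert to per 1000 ft²: 100.677 × 0.0229568 = 2.31123 lb.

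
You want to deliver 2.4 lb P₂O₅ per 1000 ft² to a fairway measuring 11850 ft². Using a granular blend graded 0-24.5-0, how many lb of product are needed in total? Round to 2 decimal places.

Product per 1000 ft² = 2.4 / 24.5% = 9.79592 lb.
Total product = 9.79592 × 11850 / 1000 = 116.082 lb.

116.08 lb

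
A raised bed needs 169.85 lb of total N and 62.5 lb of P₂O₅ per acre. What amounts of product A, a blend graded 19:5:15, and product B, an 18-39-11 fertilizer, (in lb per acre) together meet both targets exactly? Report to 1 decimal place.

With a, b = lb per acre of product A and product B:
N: 0.19·a + 0.18·b = 169.85
P₂O₅: 0.05·a + 0.39·b = 62.5
From row1: a = (169.85 − 0.18·b) / 0.19.
Into row2: 0.05·(169.85 − 0.18·b)/0.19 + 0.39·b = 62.5 → b = 51.9585, a = 844.724.

844.7 lb product A, 52.0 lb product B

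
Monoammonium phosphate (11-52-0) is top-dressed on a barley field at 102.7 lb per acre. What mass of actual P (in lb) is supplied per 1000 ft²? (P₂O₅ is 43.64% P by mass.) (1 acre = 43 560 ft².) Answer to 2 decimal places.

P₂O₅ per acre = 102.7 × 52% = 53.404 lb.
Elemental P = 53.404 × 0.4364 = 23.3055 lb per acre.
Convert to per 1000 ft²: 23.3055 × 0.0229568 = 0.535021 lb.

0.54 lb P per thousand sq ft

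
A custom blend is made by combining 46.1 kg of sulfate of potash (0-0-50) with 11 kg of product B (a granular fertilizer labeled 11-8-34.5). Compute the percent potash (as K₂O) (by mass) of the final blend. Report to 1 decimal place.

Total mass = 46.1 + 11 = 57.1 kg.
K₂O mass = 50%×46.1 + 34.5%×11 = 26.845 kg.
% K₂O = 26.845 / 57.1 = 47.014%.

47.0% K₂O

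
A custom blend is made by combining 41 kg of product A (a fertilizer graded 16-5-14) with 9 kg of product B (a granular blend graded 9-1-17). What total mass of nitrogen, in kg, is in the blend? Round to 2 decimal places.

7.37 kg N

N mass = 16%×41 + 9%×9 = 7.37 kg.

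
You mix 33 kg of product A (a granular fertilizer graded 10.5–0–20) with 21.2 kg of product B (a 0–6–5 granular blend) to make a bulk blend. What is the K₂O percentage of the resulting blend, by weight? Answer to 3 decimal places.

14.133% K₂O

Total mass = 33 + 21.2 = 54.2 kg.
K₂O mass = 20%×33 + 5%×21.2 = 7.66 kg.
% K₂O = 7.66 / 54.2 = 14.1328%.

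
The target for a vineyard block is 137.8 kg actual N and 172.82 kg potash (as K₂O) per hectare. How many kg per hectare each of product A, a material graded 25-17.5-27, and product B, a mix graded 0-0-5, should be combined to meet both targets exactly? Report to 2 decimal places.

Let a = kg of product A, b = kg of product B (per hectare).
N: 0.25·a + 0·b = 137.8
K₂O: 0.27·a + 0.05·b = 172.82
Eliminate b: (row1) − 0/0.05·(row2) → 0.25·a = 137.8, so a = 551.2.
Then b = (172.82 − 0.27·551.2) / 0.05 = 479.92.

551.20 kg product A, 479.92 kg product B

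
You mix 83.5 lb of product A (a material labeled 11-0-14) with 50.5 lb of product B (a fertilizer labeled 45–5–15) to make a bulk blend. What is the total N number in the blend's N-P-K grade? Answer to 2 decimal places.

Total mass = 83.5 + 50.5 = 134 lb.
N mass = 11%×83.5 + 45%×50.5 = 31.91 lb.
% N = 31.91 / 134 = 23.8134%.

23.81% N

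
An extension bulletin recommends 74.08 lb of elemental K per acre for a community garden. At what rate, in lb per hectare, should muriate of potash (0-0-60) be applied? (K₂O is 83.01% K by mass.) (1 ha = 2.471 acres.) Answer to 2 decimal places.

As K₂O: 74.08 / 0.8301 = 89.2423 lb per acre.
Product per acre = 89.2423 / 60% = 148.737 lb.
Convert to per hectare: 148.737 × 2.471 = 367.529 lb.

367.53 lb of product per hectare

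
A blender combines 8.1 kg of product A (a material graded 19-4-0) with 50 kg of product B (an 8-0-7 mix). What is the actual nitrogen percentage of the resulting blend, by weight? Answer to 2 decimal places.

Total mass = 8.1 + 50 = 58.1 kg.
N mass = 19%×8.1 + 8%×50 = 5.539 kg.
% N = 5.539 / 58.1 = 9.53356%.

9.53% N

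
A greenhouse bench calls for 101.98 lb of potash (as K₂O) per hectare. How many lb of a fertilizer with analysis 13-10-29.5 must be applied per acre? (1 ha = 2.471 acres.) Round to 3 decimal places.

Product per hectare = 101.98 / 29.5% = 345.695 lb.
Convert to per acre: 345.695 × 0.404694 = 139.9008 lb.

139.901 lb of product per acre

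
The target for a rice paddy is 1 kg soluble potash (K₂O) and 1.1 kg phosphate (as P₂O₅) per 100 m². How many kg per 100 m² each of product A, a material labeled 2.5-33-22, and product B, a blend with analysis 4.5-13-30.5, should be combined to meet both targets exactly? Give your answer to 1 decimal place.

2.9 kg product A, 1.2 kg product B

With a, b = kg per 100 m² of product A and product B:
K₂O: 0.22·a + 0.305·b = 1
P₂O₅: 0.33·a + 0.13·b = 1.1
Eliminate b: (row1) − 0.305/0.13·(row2) → -0.554231·a = -1.58077, so a = 2.85219.
Then b = (1.1 − 0.33·2.85219) / 0.13 = 1.22137.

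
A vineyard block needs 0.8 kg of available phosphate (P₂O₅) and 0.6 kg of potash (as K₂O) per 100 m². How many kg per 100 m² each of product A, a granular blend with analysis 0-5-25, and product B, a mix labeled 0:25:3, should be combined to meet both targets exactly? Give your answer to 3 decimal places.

2.066 kg product A, 2.787 kg product B

Per-100 m² balance (a = product A, b = product B):
P₂O₅: 0.05·a + 0.25·b = 0.8
K₂O: 0.25·a + 0.03·b = 0.6
Eliminate a: (row1) − 0.05/0.25·(row2) → 0.244·b = 0.68, so b = 2.78689.
Back-substitute: a = (0.8 − 0.25·2.78689) / 0.05 = 2.06557.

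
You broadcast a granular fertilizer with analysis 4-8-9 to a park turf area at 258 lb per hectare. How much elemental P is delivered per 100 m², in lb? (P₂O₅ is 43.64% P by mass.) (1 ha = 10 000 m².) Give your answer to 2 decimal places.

0.09 lb P per hundred sq m

P₂O₅ per hectare = 258 × 8% = 20.64 lb.
Elemental P = 20.64 × 0.4364 = 9.0073 lb per hectare.
Convert to per 100 m²: 9.0073 × 0.01 = 0.090073 lb.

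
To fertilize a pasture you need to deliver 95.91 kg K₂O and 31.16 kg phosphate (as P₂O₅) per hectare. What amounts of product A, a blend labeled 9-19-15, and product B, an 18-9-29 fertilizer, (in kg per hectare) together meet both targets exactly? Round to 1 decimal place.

With a, b = kg per hectare of product A and product B:
K₂O: 0.15·a + 0.29·b = 95.91
P₂O₅: 0.19·a + 0.09·b = 31.16
Eliminate a: (row1) − 0.15/0.19·(row2) → 0.218947·b = 71.31, so b = 325.695.
Back-substitute: a = (95.91 − 0.29·325.695) / 0.15 = 9.72356.

9.7 kg product A, 325.7 kg product B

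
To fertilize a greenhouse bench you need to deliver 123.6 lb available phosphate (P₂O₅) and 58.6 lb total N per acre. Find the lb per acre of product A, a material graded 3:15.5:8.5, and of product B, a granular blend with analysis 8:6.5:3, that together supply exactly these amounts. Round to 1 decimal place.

581.7 lb product A, 514.4 lb product B

With a, b = lb per acre of product A and product B:
P₂O₅: 0.155·a + 0.065·b = 123.6
N: 0.03·a + 0.08·b = 58.6
Solving simultaneously: a = 581.722, b = 514.354.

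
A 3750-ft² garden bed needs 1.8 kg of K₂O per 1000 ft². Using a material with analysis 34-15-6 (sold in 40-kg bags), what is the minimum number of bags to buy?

3 bags

Product per 1000 ft² = 1.8 / 6% = 30 kg.
Total product = 30 × 3750 / 1000 = 112.5 kg.
Bags = ⌈112.5 / 40⌉ = 3.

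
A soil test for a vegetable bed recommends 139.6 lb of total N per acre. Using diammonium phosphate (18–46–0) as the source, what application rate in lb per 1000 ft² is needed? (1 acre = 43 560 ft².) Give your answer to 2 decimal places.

Product per acre = 139.6 / 18% = 775.556 lb.
Convert to per 1000 ft²: 775.556 × 0.0229568 = 17.8043 lb.

17.80 lb of product per thousand sq ft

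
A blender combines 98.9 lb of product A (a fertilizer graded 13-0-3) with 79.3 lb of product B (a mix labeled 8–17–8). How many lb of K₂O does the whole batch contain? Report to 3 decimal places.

9.311 lb K₂O

K₂O mass = 3%×98.9 + 8%×79.3 = 9.311 lb.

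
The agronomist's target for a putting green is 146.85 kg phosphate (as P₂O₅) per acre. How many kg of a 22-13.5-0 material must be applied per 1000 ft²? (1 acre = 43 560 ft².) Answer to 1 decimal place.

25.0 kg of product per thousand sq ft

Product per acre = 146.85 / 13.5% = 1087.78 kg.
Convert to per 1000 ft²: 1087.78 × 0.0229568 = 24.9719 kg.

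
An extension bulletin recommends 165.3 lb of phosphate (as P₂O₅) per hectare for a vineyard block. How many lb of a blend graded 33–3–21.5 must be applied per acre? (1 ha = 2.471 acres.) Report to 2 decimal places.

2229.87 lb of product per acre

Product per hectare = 165.3 / 3% = 5510 lb.
Convert to per acre: 5510 × 0.404694 = 2229.866 lb.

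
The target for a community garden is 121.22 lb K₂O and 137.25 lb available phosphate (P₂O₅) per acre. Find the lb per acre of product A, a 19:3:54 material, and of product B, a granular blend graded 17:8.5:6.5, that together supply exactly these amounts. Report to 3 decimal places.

Let a = lb of product A, b = lb of product B (per acre).
K₂O: 0.54·a + 0.065·b = 121.22
P₂O₅: 0.03·a + 0.085·b = 137.25
From row1: a = (121.22 − 0.065·b) / 0.54.
Into row2: 0.03·(121.22 − 0.065·b)/0.54 + 0.085·b = 137.25 → b = 1603.6041, a = 31.4551.

31.455 lb product A, 1603.604 lb product B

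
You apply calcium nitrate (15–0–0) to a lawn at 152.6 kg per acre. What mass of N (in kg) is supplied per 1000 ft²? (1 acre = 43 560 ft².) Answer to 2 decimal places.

0.53 kg N per thousand sq ft

nitrogen per acre = 152.6 × 15% = 22.89 kg.
Convert to per 1000 ft²: 22.89 × 0.0229568 = 0.525482 kg.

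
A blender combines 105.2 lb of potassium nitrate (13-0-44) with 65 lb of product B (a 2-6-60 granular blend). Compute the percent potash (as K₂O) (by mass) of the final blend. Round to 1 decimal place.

Total mass = 105.2 + 65 = 170.2 lb.
K₂O mass = 44%×105.2 + 60%×65 = 85.288 lb.
% K₂O = 85.288 / 170.2 = 50.1105%.

50.1% K₂O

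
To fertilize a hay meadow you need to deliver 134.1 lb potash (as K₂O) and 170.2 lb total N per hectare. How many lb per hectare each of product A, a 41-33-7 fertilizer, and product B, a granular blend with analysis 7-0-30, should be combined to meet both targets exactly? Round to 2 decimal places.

352.86 lb product A, 364.67 lb product B

Per-hectare balance (a = product A, b = product B):
K₂O: 0.07·a + 0.3·b = 134.1
N: 0.41·a + 0.07·b = 170.2
Solving simultaneously: a = 352.862, b = 364.666.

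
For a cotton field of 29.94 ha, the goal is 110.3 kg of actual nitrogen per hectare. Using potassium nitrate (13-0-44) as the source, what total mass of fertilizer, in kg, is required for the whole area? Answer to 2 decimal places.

25402.94 kg

Product per hectare = 110.3 / 13% = 848.462 kg.
Total product = 848.462 × 29.94 = 25402.938 kg.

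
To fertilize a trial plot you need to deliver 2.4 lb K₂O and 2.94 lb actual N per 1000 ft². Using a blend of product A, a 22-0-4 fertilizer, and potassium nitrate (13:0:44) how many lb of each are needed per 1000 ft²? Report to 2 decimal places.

10.72 lb product A, 4.48 lb potassium nitrate

With a, b = lb per 1000 ft² of product A and potassium nitrate:
K₂O: 0.04·a + 0.44·b = 2.4
N: 0.22·a + 0.13·b = 2.94
Eliminate a: (row1) − 0.04/0.22·(row2) → 0.416364·b = 1.86545, so b = 4.48035.
Back-substitute: a = (2.4 − 0.44·4.48035) / 0.04 = 10.7162.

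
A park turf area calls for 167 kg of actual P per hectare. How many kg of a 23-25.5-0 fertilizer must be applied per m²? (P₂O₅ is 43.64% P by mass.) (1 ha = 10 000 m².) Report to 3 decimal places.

As P₂O₅: 167 / 0.4364 = 382.676 kg per hectare.
Product per hectare = 382.676 / 25.5% = 1500.69 kg.
Convert to per m²: 1500.69 × 0.0001 = 0.150069 kg.

0.150 kg of product per sq m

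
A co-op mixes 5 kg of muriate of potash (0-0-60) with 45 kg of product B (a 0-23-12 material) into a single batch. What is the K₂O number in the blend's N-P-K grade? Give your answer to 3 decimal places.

Total mass = 5 + 45 = 50 kg.
K₂O mass = 60%×5 + 12%×45 = 8.4 kg.
% K₂O = 8.4 / 50 = 16.8%.

16.800% K₂O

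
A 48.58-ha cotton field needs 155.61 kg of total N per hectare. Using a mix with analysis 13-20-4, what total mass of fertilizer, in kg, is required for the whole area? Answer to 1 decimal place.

58150.3 kg

Product per hectare = 155.61 / 13% = 1197 kg.
Total product = 1197 × 48.58 = 58150.26 kg.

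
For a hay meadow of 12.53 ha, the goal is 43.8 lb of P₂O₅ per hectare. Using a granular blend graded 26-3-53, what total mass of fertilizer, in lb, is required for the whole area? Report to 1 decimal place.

Product per hectare = 43.8 / 3% = 1460 lb.
Total product = 1460 × 12.53 = 18293.8 lb.

18293.8 lb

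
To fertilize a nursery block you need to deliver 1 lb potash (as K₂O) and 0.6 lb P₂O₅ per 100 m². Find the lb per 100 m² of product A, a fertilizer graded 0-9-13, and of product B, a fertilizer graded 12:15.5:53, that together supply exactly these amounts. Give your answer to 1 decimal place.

5.9 lb product A, 0.4 lb product B

Let a = lb of product A, b = lb of product B (per 100 m²).
K₂O: 0.13·a + 0.53·b = 1
P₂O₅: 0.09·a + 0.155·b = 0.6
Solving simultaneously: a = 5.91652, b = 0.435572.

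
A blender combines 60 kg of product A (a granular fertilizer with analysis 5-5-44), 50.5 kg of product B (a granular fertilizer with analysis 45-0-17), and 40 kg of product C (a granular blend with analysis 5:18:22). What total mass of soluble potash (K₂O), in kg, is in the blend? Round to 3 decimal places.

43.785 kg K₂O

K₂O mass = 44%×60 + 17%×50.5 + 22%×40 = 43.785 kg.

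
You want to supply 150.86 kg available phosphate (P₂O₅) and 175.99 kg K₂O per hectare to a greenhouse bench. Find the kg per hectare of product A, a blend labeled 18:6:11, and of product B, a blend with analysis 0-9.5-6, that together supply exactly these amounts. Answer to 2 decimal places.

1119.34 kg product A, 881.05 kg product B

Let a = kg of product A, b = kg of product B (per hectare).
P₂O₅: 0.06·a + 0.095·b = 150.86
K₂O: 0.11·a + 0.06·b = 175.99
Eliminate b: (row1) − 0.095/0.06·(row2) → -0.114167·a = -127.791, so a = 1119.336.
Then b = (175.99 − 0.11·1119.336) / 0.06 = 881.051.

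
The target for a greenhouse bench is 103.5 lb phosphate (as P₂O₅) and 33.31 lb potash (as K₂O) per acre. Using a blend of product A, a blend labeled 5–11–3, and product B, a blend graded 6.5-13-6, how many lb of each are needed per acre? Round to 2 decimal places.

696.19 lb product A, 207.07 lb product B

Per-acre balance (a = product A, b = product B):
P₂O₅: 0.11·a + 0.13·b = 103.5
K₂O: 0.03·a + 0.06·b = 33.31
Eliminate b: (row1) − 0.13/0.06·(row2) → 0.045·a = 31.3283, so a = 696.185.
Then b = (33.31 − 0.03·696.185) / 0.06 = 207.074.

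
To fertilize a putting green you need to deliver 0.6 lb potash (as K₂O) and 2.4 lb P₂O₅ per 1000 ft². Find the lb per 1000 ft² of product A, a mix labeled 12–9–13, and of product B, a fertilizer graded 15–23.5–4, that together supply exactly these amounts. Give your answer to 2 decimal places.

With a, b = lb per 1000 ft² of product A and product B:
K₂O: 0.13·a + 0.04·b = 0.6
P₂O₅: 0.09·a + 0.235·b = 2.4
Solving simultaneously: a = 1.66976, b = 9.57328.

1.67 lb product A, 9.57 lb product B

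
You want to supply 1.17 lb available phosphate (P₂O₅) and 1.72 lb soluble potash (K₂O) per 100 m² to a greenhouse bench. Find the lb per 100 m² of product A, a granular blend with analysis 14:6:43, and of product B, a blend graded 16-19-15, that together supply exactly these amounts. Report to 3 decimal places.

Let a = lb of product A, b = lb of product B (per 100 m²).
P₂O₅: 0.06·a + 0.19·b = 1.17
K₂O: 0.43·a + 0.15·b = 1.72
Eliminate b: (row1) − 0.19/0.15·(row2) → -0.484667·a = -1.00867, so a = 2.08116.
Then b = (1.72 − 0.43·2.08116) / 0.15 = 5.50069.

2.081 lb product A, 5.501 lb product B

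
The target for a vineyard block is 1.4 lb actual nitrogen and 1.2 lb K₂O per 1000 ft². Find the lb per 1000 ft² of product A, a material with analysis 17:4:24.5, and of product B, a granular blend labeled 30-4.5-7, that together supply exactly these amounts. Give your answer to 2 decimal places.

4.25 lb product A, 2.26 lb product B

Per-1000 ft² balance (a = product A, b = product B):
N: 0.17·a + 0.3·b = 1.4
K₂O: 0.245·a + 0.07·b = 1.2
From row1: a = (1.4 − 0.3·b) / 0.17.
Into row2: 0.245·(1.4 − 0.3·b)/0.17 + 0.07·b = 1.2 → b = 2.25649, a = 4.25325.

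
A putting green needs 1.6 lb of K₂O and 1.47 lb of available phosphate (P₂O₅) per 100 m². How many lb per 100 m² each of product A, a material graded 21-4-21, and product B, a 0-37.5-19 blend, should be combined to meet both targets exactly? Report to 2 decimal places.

With a, b = lb per 100 m² of product A and product B:
K₂O: 0.21·a + 0.19·b = 1.6
P₂O₅: 0.04·a + 0.375·b = 1.47
Eliminate b: (row1) − 0.19/0.375·(row2) → 0.189733·a = 0.8552, so a = 4.50738.
Then b = (1.47 − 0.04·4.50738) / 0.375 = 3.43921.

4.51 lb product A, 3.44 lb product B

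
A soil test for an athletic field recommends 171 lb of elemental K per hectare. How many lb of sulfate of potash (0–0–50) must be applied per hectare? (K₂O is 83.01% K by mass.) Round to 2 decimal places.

As K₂O: 171 / 0.8301 = 205.999 lb per hectare.
Product per hectare = 205.999 / 50% = 411.999 lb.

412.00 lb of product per hectare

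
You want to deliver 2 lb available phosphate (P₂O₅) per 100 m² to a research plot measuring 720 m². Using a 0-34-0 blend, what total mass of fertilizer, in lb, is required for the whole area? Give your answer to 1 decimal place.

Product per 100 m² = 2 / 34% = 5.88235 lb.
Total product = 5.88235 × 720 / 100 = 42.3529 lb.

42.4 lb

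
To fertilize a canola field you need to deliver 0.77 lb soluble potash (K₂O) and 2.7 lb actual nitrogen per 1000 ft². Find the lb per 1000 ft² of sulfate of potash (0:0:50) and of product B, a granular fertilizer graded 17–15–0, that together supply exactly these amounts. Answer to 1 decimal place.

1.5 lb sulfate of potash, 15.9 lb product B

Per-1000 ft² balance (a = sulfate of potash, b = product B):
K₂O: 0.5·a + 0·b = 0.77
N: 0·a + 0.17·b = 2.7
Solving simultaneously: a = 1.54, b = 15.8824.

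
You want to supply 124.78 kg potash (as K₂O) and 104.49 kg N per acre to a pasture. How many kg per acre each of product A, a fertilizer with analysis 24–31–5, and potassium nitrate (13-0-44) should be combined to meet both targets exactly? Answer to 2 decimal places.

With a, b = kg per acre of product A and potassium nitrate:
K₂O: 0.05·a + 0.44·b = 124.78
N: 0.24·a + 0.13·b = 104.49
From row1: a = (124.78 − 0.44·b) / 0.05.
Into row2: 0.24·(124.78 − 0.44·b)/0.05 + 0.13·b = 104.49 → b = 249.472, a = 300.244.

300.24 kg product A, 249.47 kg potassium nitrate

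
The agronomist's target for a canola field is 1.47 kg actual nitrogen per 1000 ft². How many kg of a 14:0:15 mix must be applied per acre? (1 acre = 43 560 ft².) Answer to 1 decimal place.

Product per 1000 ft² = 1.47 / 14% = 10.5 kg.
Convert to per acre: 10.5 × 43.56 = 457.38 kg.

457.4 kg of product per acre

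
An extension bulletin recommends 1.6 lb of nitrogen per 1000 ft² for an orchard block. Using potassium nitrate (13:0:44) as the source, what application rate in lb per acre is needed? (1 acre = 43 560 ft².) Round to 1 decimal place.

Product per 1000 ft² = 1.6 / 13% = 12.3077 lb.
Convert to per acre: 12.3077 × 43.56 = 536.123 lb.

536.1 lb of product per acre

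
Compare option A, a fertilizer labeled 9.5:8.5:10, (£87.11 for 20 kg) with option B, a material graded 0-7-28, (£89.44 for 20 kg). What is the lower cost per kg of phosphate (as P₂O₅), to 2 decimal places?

£51.24 per kg P₂O₅ (option A)

option A: P₂O₅ per bag = 20 × 8.5% = 1.7 kg; cost = 87.11 / 1.7 = £51.2412/kg P₂O₅.
option B: P₂O₅ per bag = 20 × 7% = 1.4 kg; cost = 89.44 / 1.4 = £63.8857/kg P₂O₅.
option A is cheaper.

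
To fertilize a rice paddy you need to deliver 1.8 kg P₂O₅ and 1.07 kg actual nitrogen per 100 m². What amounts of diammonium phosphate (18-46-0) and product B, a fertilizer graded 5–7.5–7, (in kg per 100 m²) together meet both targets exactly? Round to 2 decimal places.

1.03 kg diammonium phosphate, 17.71 kg product B

Per-100 m² balance (a = diammonium phosphate, b = product B):
P₂O₅: 0.46·a + 0.075·b = 1.8
N: 0.18·a + 0.05·b = 1.07
Eliminate b: (row1) − 0.075/0.05·(row2) → 0.19·a = 0.195, so a = 1.02632.
Then b = (1.07 − 0.18·1.02632) / 0.05 = 17.7053.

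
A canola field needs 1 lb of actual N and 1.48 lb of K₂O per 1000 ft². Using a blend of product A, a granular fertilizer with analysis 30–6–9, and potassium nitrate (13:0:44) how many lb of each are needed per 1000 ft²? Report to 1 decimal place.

2.1 lb product A, 2.9 lb potassium nitrate

With a, b = lb per 1000 ft² of product A and potassium nitrate:
N: 0.3·a + 0.13·b = 1
K₂O: 0.09·a + 0.44·b = 1.48
Eliminate a: (row1) − 0.3/0.09·(row2) → -1.33667·b = -3.93333, so b = 2.94264.
Back-substitute: a = (1 − 0.13·2.94264) / 0.3 = 2.05819.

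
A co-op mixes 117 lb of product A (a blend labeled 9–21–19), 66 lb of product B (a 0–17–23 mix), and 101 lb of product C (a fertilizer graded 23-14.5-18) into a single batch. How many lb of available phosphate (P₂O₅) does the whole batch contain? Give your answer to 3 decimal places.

50.435 lb P₂O₅

P₂O₅ mass = 21%×117 + 17%×66 + 14.5%×101 = 50.435 lb.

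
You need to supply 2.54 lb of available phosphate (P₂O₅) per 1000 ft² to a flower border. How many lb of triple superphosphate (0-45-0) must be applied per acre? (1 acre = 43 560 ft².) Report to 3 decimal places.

Product per 1000 ft² = 2.54 / 45% = 5.64444 lb.
Convert to per acre: 5.64444 × 43.56 = 245.872 lb.

245.872 lb of product per acre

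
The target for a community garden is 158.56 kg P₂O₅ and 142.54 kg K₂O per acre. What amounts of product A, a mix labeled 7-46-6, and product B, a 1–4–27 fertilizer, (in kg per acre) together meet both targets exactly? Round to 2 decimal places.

304.68 kg product A, 460.22 kg product B

Let a = kg of product A, b = kg of product B (per acre).
P₂O₅: 0.46·a + 0.04·b = 158.56
K₂O: 0.06·a + 0.27·b = 142.54
From row1: a = (158.56 − 0.04·b) / 0.46.
Into row2: 0.06·(158.56 − 0.04·b)/0.46 + 0.27·b = 142.54 → b = 460.22003, a = 304.677.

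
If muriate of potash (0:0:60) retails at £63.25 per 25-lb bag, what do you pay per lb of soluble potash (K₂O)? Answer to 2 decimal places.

K₂O in bag = 25 × 60% = 15 lb.
Cost per lb K₂O = £63.25 / 15 = £4.2167.

£4.22 per lb K₂O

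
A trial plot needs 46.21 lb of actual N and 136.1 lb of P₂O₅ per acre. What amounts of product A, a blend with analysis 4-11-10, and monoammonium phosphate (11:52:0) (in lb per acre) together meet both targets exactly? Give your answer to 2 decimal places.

1041.17 lb product A, 41.48 lb monoammonium phosphate

With a, b = lb per acre of product A and monoammonium phosphate:
N: 0.04·a + 0.11·b = 46.21
P₂O₅: 0.11·a + 0.52·b = 136.1
From row1: a = (46.21 − 0.11·b) / 0.04.
Into row2: 0.11·(46.21 − 0.11·b)/0.04 + 0.52·b = 136.1 → b = 41.4828, a = 1041.172.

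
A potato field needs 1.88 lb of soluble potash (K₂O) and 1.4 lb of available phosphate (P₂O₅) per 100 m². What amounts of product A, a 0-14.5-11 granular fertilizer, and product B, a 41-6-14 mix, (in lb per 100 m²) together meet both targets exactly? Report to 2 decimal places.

6.07 lb product A, 8.66 lb product B

Let a = lb of product A, b = lb of product B (per 100 m²).
K₂O: 0.11·a + 0.14·b = 1.88
P₂O₅: 0.145·a + 0.06·b = 1.4
Solving simultaneously: a = 6.07299, b = 8.65693.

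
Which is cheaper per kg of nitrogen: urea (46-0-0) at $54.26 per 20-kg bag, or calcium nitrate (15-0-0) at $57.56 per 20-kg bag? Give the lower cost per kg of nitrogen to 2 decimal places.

urea: N per bag = 20 × 46% = 9.2 kg; cost = 54.26 / 9.2 = $5.8978/kg N.
calcium nitrate: N per bag = 20 × 15% = 3 kg; cost = 57.56 / 3 = $19.1867/kg N.
urea is cheaper.

$5.90 per kg N (urea)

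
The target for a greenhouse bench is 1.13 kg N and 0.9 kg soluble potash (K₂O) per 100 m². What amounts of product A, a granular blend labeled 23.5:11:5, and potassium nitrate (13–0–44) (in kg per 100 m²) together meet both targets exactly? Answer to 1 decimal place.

With a, b = kg per 100 m² of product A and potassium nitrate:
N: 0.235·a + 0.13·b = 1.13
K₂O: 0.05·a + 0.44·b = 0.9
From row1: a = (1.13 − 0.13·b) / 0.235.
Into row2: 0.05·(1.13 − 0.13·b)/0.235 + 0.44·b = 0.9 → b = 1.59959, a = 3.92363.

3.9 kg product A, 1.6 kg potassium nitrate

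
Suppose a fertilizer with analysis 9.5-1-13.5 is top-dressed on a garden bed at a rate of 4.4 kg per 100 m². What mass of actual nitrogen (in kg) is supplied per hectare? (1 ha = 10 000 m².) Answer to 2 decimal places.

nitrogen per 100 m² = 4.4 × 9.5% = 0.418 kg.
Convert to per hectare: 0.418 × 100 = 41.8 kg.

41.80 kg N per hectare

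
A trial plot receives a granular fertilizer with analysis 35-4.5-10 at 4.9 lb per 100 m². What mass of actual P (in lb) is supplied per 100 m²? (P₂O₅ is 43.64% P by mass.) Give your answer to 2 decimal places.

P₂O₅ per 100 m² = 4.9 × 4.5% = 0.2205 lb.
Elemental P = 0.2205 × 0.4364 = 0.0962262 lb per 100 m².

0.10 lb P per hundred sq m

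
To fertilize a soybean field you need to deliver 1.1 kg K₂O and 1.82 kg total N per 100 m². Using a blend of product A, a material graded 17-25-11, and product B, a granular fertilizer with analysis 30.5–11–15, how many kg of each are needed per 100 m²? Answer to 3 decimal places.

With a, b = kg per 100 m² of product A and product B:
K₂O: 0.11·a + 0.15·b = 1.1
N: 0.17·a + 0.305·b = 1.82
Eliminate b: (row1) − 0.15/0.305·(row2) → 0.0263934·a = 0.204918, so a = 7.76398.
Then b = (1.82 − 0.17·7.76398) / 0.305 = 1.63975.

7.764 kg product A, 1.640 kg product B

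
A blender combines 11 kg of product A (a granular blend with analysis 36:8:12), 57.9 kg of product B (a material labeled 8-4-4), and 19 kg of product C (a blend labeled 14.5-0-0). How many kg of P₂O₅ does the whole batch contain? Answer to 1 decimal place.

P₂O₅ mass = 8%×11 + 4%×57.9 + 0%×19 = 3.196 kg.

3.2 kg P₂O₅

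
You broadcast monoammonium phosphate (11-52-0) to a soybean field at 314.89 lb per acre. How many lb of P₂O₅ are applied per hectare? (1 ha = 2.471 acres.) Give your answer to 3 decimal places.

P₂O₅ per acre = 314.89 × 52% = 163.743 lb.
Convert to per hectare: 163.743 × 2.471 = 404.60846 lb.

404.608 lb P₂O₅ per hectare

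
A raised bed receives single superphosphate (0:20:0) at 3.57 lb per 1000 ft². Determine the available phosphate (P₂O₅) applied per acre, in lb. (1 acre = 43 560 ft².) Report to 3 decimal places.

31.102 lb P₂O₅ per acre

P₂O₅ per 1000 ft² = 3.57 × 20% = 0.714 lb.
Convert to per acre: 0.714 × 43.56 = 31.1018 lb.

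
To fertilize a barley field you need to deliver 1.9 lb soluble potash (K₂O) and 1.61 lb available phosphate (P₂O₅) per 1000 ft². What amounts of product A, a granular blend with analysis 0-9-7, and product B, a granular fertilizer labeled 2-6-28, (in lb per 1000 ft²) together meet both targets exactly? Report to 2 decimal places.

Let a = lb of product A, b = lb of product B (per 1000 ft²).
K₂O: 0.07·a + 0.28·b = 1.9
P₂O₅: 0.09·a + 0.06·b = 1.61
Solving simultaneously: a = 16.0381, b = 2.77619.

16.04 lb product A, 2.78 lb product B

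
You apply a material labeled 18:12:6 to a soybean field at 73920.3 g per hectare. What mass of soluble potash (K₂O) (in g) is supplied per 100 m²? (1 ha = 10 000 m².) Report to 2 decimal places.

K₂O per hectare = 73920.3 × 6% = 4435.22 g.
Convert to per 100 m²: 4435.22 × 0.01 = 44.3522 g.

44.35 g K₂O per hundred sq m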